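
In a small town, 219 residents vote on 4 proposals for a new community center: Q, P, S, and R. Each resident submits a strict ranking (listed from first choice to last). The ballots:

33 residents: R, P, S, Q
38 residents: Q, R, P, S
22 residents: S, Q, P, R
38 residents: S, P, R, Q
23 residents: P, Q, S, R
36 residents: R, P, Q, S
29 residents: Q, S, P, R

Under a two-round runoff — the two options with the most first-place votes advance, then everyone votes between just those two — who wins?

Q

Round 1 first-place votes: Q 67, P 23, S 60, R 69.
R and Q advance.
Runoff: R is preferred to Q by 107 voters; Q by 112.
Q wins the runoff.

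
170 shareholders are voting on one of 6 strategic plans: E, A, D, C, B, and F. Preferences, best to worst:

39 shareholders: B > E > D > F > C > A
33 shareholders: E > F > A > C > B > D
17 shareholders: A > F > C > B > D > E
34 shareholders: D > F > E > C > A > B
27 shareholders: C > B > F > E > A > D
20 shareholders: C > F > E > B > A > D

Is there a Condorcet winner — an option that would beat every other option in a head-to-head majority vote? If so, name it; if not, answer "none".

F vs E: 98–72 for F.
F vs A: 153–17 for F.
F vs D: 97–73 for F.
F vs C: 123–47 for F.
F vs B: 104–66 for F.
F beats every other option head-to-head.

F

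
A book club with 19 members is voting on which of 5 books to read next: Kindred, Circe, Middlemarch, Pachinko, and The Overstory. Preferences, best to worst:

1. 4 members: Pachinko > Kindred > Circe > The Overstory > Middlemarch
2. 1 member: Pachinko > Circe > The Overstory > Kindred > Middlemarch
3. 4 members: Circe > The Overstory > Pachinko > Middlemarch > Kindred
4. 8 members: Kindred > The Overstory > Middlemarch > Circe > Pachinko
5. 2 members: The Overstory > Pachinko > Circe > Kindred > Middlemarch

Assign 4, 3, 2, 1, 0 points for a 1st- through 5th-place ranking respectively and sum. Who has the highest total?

The Overstory

Kindred: 4·3 + 1·1 + 4·0 + 8·4 + 2·1 = 47
Circe: 4·2 + 1·3 + 4·4 + 8·1 + 2·2 = 39
Middlemarch: 4·0 + 1·0 + 4·1 + 8·2 + 2·0 = 20
Pachinko: 4·4 + 1·4 + 4·2 + 8·0 + 2·3 = 34
The Overstory: 4·1 + 1·2 + 4·3 + 8·3 + 2·4 = 50
The Overstory has the highest Borda score (50).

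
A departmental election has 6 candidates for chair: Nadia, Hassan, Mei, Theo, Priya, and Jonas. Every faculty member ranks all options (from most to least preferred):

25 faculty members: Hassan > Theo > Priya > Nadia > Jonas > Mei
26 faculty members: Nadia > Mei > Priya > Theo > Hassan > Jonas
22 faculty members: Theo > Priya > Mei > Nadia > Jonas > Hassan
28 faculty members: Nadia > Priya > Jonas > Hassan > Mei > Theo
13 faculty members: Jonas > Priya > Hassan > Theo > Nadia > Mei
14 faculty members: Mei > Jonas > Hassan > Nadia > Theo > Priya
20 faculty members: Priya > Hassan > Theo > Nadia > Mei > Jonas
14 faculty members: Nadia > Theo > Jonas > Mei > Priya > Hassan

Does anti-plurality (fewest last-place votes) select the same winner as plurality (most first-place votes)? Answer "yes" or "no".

Anti-plurality — last-place votes: Nadia 0, Hassan 36, Mei 38, Theo 28, Priya 14, Jonas 46. Winner: Nadia.
Plurality — first-place votes: Nadia 68, Hassan 25, Mei 14, Theo 22, Priya 20, Jonas 13. Winner: Nadia.
The two methods agree.

yes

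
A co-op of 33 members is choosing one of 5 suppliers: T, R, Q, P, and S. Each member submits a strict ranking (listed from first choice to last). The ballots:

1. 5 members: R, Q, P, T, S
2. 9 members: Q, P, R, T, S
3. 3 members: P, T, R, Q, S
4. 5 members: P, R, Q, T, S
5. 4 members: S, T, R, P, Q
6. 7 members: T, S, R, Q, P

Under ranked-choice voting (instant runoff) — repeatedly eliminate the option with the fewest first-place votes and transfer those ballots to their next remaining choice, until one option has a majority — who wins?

Q

Round 1: T 7, R 5, Q 9, P 8, S 4. Eliminate S.
Round 2: T 11, R 5, Q 9, P 8. Eliminate R.
Round 3: T 11, Q 14, P 8. Eliminate P.
Round 4: T 14, Q 19. Q has a majority.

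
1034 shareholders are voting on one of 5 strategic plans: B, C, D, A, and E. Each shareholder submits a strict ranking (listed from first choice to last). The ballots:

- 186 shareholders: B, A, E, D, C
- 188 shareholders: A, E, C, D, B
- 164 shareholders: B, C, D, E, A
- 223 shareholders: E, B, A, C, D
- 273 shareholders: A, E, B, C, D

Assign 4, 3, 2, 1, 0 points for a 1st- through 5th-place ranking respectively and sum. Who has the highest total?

B: 186·4 + 188·0 + 164·4 + 223·3 + 273·2 = 2615
C: 186·0 + 188·2 + 164·3 + 223·1 + 273·1 = 1364
D: 186·1 + 188·1 + 164·2 + 223·0 + 273·0 = 702
A: 186·3 + 188·4 + 164·0 + 223·2 + 273·4 = 2848
E: 186·2 + 188·3 + 164·1 + 223·4 + 273·3 = 2811
A has the highest Borda score (2848).

A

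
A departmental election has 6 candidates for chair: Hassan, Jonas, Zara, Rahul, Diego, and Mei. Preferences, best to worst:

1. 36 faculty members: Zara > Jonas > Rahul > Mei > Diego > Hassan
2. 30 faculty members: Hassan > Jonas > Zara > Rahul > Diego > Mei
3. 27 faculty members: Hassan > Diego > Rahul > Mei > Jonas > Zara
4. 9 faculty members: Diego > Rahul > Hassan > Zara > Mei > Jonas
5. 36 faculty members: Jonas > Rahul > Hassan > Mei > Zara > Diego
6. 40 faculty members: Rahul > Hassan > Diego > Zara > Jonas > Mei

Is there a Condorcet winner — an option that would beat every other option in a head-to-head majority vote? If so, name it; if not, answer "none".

none

Checking pairwise contests:
Rahul beats Hassan 121–57.
Hassan beats Jonas 106–72.
Hassan beats Zara 142–36.
Jonas beats Rahul 102–76.
Hassan beats Diego 133–45.
Hassan beats Mei 142–36.
Every option loses at least one head-to-head, so there is no Condorcet winner.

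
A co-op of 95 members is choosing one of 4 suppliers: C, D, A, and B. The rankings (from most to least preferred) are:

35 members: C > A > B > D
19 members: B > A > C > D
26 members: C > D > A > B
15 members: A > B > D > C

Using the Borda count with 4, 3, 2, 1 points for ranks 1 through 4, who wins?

C: 35·4 + 19·2 + 26·4 + 15·1 = 297
D: 35·1 + 19·1 + 26·3 + 15·2 = 162
A: 35·3 + 19·3 + 26·2 + 15·4 = 274
B: 35·2 + 19·4 + 26·1 + 15·3 = 217
C has the highest Borda score (297).

C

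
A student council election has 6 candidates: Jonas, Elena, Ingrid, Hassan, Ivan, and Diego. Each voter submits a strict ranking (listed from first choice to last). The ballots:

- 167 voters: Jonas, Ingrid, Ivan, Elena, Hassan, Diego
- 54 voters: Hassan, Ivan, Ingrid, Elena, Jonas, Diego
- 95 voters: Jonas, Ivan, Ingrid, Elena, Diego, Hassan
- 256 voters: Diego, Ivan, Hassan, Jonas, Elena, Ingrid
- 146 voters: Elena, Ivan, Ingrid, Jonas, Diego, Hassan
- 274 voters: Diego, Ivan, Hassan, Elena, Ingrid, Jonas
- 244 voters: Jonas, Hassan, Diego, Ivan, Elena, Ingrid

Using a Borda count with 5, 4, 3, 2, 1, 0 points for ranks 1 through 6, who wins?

Jonas: 167·5 + 54·1 + 95·5 + 256·2 + 146·2 + 274·0 + 244·5 = 3388
Elena: 167·2 + 54·2 + 95·2 + 256·1 + 146·5 + 274·2 + 244·1 = 2410
Ingrid: 167·4 + 54·3 + 95·3 + 256·0 + 146·3 + 274·1 + 244·0 = 1827
Hassan: 167·1 + 54·5 + 95·0 + 256·3 + 146·0 + 274·3 + 244·4 = 3003
Ivan: 167·3 + 54·4 + 95·4 + 256·4 + 146·4 + 274·4 + 244·2 = 4289
Diego: 167·0 + 54·0 + 95·1 + 256·5 + 146·1 + 274·5 + 244·3 = 3623
Ivan has the highest Borda score (4289).

Ivan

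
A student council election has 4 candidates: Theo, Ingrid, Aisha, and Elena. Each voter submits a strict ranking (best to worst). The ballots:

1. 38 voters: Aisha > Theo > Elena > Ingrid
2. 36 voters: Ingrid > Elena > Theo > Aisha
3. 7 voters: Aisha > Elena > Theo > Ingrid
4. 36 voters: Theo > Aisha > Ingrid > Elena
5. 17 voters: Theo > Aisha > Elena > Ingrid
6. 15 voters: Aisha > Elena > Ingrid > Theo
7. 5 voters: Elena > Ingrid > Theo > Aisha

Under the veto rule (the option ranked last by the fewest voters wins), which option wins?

Last-place votes: Theo 15, Ingrid 62, Aisha 41, Elena 36.
Theo is ranked last by the fewest voters, so Theo wins.

Theo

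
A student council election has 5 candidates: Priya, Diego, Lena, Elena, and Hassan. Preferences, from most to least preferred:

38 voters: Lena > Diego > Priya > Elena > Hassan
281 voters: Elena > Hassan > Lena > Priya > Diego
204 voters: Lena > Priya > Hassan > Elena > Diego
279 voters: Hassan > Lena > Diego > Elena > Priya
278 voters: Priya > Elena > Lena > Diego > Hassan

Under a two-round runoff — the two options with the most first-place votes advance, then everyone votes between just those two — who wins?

Round 1 first-place votes: Priya 278, Diego 0, Lena 242, Elena 281, Hassan 279.
Elena and Hassan advance.
Runoff: Elena is preferred to Hassan by 597 voters; Hassan by 483.
Elena wins the runoff.

Elena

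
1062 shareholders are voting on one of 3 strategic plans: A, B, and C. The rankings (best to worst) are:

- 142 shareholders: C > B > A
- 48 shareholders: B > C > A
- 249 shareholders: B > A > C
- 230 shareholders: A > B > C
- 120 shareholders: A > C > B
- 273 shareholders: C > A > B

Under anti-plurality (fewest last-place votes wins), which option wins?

A

Last-place votes: A 190, B 393, C 479.
A is ranked last by the fewest voters, so A wins.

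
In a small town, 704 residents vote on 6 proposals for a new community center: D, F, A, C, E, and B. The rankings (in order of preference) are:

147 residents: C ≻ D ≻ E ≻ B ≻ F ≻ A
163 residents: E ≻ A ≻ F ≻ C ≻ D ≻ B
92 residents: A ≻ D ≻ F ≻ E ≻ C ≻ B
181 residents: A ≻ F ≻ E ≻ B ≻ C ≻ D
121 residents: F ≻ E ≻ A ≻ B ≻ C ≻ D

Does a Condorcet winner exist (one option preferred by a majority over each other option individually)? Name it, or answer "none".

Checking pairwise contests:
F beats D 465–239.
A beats F 436–268.
E beats A 431–273.
F beats C 557–147.
F beats E 394–310.
D beats B 402–302.
Every option loses at least one head-to-head, so there is no Condorcet winner.

none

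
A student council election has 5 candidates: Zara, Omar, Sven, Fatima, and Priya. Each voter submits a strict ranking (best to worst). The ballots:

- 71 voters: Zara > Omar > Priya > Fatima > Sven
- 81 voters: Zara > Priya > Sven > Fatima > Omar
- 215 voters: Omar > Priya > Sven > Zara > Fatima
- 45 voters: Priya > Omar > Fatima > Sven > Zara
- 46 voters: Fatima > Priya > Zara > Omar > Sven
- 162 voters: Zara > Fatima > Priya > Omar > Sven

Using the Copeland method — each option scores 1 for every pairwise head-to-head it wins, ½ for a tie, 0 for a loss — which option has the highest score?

Zara: beats Omar, Sven, Fatima, and Priya → score 4.
Omar: beats Sven and Fatima; loses to Zara and Priya → score 2.
Sven: loses to Zara, Omar, Fatima, and Priya → score 0.
Fatima: beats Sven; loses to Zara, Omar, and Priya → score 1.
Priya: beats Omar, Sven, and Fatima; loses to Zara → score 3.
Zara has the best pairwise record.

Zara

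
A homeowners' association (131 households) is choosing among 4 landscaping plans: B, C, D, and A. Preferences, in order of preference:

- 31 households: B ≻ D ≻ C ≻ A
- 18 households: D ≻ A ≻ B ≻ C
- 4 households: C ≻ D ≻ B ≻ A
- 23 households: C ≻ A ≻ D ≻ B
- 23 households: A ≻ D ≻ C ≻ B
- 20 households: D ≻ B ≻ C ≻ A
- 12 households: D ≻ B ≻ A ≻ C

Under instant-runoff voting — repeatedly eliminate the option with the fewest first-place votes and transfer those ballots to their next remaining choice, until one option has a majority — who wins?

D

Round 1: B 31, C 27, D 50, A 23. Eliminate A.
Round 2: B 31, C 27, D 73. D has a majority.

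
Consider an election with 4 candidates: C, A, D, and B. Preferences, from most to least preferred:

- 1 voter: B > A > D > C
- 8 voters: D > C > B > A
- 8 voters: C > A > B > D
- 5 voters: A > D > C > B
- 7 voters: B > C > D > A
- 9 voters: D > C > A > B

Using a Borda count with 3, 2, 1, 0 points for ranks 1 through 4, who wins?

C

C: 1·0 + 8·2 + 8·3 + 5·1 + 7·2 + 9·2 = 77
A: 1·2 + 8·0 + 8·2 + 5·3 + 7·0 + 9·1 = 42
D: 1·1 + 8·3 + 8·0 + 5·2 + 7·1 + 9·3 = 69
B: 1·3 + 8·1 + 8·1 + 5·0 + 7·3 + 9·0 = 40
C has the highest Borda score (77).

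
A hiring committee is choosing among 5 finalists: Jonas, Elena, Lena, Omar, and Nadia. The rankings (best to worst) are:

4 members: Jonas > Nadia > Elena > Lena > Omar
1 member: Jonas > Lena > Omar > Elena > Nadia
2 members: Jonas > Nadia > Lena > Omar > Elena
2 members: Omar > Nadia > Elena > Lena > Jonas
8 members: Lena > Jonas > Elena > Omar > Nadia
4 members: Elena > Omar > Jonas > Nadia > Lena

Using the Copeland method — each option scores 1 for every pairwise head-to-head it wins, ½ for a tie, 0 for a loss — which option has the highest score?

Jonas: beats Elena, Lena, Omar, and Nadia → score 4.
Elena: beats Omar and Nadia; loses to Jonas and Lena → score 2.
Lena: beats Elena and Omar; loses to Jonas and Nadia → score 2.
Omar: beats Nadia; loses to Jonas, Elena, and Lena → score 1.
Nadia: beats Lena; loses to Jonas, Elena, and Omar → score 1.
Jonas has the best pairwise record.

Jonas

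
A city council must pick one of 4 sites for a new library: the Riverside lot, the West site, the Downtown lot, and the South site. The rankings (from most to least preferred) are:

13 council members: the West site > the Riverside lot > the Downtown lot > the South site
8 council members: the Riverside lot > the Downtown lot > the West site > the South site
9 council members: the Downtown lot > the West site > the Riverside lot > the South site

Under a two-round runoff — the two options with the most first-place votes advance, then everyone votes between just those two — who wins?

the Downtown lot

Round 1 first-place votes: the Riverside lot 8, the West site 13, the Downtown lot 9, the South site 0.
the West site and the Downtown lot advance.
Runoff: the West site is preferred to the Downtown lot by 13 voters; the Downtown lot by 17.
the Downtown lot wins the runoff.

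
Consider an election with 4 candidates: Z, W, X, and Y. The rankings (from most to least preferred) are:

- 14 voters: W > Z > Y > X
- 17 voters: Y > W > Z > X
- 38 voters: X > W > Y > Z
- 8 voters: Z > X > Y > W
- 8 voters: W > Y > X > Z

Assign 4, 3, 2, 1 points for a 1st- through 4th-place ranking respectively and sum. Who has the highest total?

W

Z: 14·3 + 17·2 + 38·1 + 8·4 + 8·1 = 154
W: 14·4 + 17·3 + 38·3 + 8·1 + 8·4 = 261
X: 14·1 + 17·1 + 38·4 + 8·3 + 8·2 = 223
Y: 14·2 + 17·4 + 38·2 + 8·2 + 8·3 = 212
W has the highest Borda score (261).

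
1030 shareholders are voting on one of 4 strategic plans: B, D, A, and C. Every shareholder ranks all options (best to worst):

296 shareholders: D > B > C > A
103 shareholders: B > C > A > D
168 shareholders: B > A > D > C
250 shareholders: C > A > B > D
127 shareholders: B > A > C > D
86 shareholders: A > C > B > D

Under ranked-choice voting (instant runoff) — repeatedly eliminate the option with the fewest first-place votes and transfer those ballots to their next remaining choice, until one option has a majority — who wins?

Round 1: B 398, D 296, A 86, C 250. Eliminate A.
Round 2: B 398, D 296, C 336. Eliminate D.
Round 3: B 694, C 336. B has a majority.

B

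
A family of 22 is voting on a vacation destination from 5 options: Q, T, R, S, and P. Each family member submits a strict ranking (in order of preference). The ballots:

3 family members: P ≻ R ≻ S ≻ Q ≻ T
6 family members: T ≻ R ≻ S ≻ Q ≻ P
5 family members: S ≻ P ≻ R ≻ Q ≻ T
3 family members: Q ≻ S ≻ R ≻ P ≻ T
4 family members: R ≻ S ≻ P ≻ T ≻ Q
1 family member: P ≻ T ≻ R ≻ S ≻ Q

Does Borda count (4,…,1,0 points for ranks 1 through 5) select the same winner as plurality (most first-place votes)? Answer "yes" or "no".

Borda — scores: Q 26, T 31, R 61, S 60, P 42. Winner: R.
Plurality — first-place votes: Q 3, T 6, R 4, S 5, P 4. Winner: T.
The two methods disagree.

no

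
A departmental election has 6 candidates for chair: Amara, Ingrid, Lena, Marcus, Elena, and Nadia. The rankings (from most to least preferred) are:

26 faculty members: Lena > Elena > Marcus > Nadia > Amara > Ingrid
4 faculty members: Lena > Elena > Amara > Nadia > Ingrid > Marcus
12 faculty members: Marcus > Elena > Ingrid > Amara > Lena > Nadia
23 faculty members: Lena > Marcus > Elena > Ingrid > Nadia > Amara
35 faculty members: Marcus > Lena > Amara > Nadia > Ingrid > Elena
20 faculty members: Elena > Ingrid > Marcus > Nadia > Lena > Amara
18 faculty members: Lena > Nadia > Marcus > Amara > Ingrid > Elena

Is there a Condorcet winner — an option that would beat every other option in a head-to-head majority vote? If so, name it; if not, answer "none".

Lena

Lena vs Amara: 126–12 for Lena.
Lena vs Ingrid: 106–32 for Lena.
Lena vs Marcus: 71–67 for Lena.
Lena vs Elena: 106–32 for Lena.
Lena vs Nadia: 118–20 for Lena.
Lena beats every other option head-to-head.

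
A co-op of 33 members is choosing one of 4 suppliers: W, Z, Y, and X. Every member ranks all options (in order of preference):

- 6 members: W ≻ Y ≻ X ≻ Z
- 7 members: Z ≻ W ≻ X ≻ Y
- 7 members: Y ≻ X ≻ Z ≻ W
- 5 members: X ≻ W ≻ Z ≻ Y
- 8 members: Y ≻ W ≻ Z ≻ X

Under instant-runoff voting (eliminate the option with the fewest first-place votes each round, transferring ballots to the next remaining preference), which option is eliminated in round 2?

Z

Round 1: W 6, Z 7, Y 15, X 5. Eliminate X.
Round 2: W 11, Z 7, Y 15. Eliminate Z.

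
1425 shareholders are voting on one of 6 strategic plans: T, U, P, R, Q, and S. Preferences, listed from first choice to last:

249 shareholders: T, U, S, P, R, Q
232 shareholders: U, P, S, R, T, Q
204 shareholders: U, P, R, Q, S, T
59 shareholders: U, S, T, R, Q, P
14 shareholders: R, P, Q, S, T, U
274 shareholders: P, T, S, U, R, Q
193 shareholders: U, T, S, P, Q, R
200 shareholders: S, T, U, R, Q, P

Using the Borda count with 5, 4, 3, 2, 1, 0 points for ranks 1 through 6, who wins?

T: 249·5 + 232·1 + 204·0 + 59·3 + 14·1 + 274·4 + 193·4 + 200·4 = 4336
U: 249·4 + 232·5 + 204·5 + 59·5 + 14·0 + 274·2 + 193·5 + 200·3 = 5584
P: 249·2 + 232·4 + 204·4 + 59·0 + 14·4 + 274·5 + 193·2 + 200·0 = 4054
R: 249·1 + 232·2 + 204·3 + 59·2 + 14·5 + 274·1 + 193·0 + 200·2 = 2187
Q: 249·0 + 232·0 + 204·2 + 59·1 + 14·3 + 274·0 + 193·1 + 200·1 = 902
S: 249·3 + 232·3 + 204·1 + 59·4 + 14·2 + 274·3 + 193·3 + 200·5 = 4312
U has the highest Borda score (5584).

U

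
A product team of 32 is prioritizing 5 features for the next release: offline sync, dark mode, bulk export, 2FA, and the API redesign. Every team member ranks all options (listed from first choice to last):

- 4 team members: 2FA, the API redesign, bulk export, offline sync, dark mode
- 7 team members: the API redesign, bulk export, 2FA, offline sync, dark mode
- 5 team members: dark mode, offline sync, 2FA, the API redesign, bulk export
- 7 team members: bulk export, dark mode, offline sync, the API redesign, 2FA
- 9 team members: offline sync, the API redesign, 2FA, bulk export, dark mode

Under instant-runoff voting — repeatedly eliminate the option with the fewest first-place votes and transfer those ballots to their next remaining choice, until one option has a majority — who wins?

offline sync

Round 1: offline sync 9, dark mode 5, bulk export 7, 2FA 4, the API redesign 7. Eliminate 2FA.
Round 2: offline sync 9, dark mode 5, bulk export 7, the API redesign 11. Eliminate dark mode.
Round 3: offline sync 14, bulk export 7, the API redesign 11. Eliminate bulk export.
Round 4: offline sync 21, the API redesign 11. Offline sync has a majority.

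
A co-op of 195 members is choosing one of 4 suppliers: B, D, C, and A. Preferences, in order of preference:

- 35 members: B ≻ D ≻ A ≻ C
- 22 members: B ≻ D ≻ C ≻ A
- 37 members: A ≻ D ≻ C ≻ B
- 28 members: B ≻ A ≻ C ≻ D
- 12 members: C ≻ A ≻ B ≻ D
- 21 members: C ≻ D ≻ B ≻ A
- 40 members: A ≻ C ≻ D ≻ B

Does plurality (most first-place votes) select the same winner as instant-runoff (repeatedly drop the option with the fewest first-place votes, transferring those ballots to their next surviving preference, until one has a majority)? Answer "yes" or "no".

Plurality — first-place votes: B 85, D 0, C 33, A 77. Winner: B.
Instant-runoff — R1 B 85, D 0, C 33, A 77 (D out); R2 B 85, C 33, A 77 (C out); R3 B 106, A 89 (B winner). Winner: B.
The two methods agree.

yes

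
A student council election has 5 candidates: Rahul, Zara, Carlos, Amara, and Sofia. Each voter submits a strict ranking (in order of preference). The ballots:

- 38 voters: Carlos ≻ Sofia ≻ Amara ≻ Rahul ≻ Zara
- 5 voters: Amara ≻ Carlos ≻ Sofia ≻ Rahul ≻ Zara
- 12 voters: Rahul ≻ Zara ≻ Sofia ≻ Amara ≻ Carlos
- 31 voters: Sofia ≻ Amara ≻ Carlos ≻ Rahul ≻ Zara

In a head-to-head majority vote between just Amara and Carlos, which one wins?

Voters preferring Amara to Carlos: 48; preferring Carlos to Amara: 38.
Amara wins the head-to-head.

Amara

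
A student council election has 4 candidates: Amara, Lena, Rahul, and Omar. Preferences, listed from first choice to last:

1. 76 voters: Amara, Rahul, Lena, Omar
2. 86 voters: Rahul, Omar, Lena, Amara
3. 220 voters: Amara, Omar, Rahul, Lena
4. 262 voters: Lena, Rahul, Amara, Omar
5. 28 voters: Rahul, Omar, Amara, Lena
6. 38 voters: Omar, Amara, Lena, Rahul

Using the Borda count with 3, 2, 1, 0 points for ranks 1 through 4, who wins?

Amara: 76·3 + 86·0 + 220·3 + 262·1 + 28·1 + 38·2 = 1254
Lena: 76·1 + 86·1 + 220·0 + 262·3 + 28·0 + 38·1 = 986
Rahul: 76·2 + 86·3 + 220·1 + 262·2 + 28·3 + 38·0 = 1238
Omar: 76·0 + 86·2 + 220·2 + 262·0 + 28·2 + 38·3 = 782
Amara has the highest Borda score (1254).

Amara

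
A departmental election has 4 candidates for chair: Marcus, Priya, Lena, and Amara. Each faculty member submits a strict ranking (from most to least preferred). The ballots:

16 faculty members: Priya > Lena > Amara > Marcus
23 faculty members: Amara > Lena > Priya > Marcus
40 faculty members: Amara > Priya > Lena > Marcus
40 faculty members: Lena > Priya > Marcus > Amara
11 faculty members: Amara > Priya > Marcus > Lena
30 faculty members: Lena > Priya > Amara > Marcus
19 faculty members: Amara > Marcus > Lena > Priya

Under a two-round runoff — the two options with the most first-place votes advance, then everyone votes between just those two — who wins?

Amara

Round 1 first-place votes: Marcus 0, Priya 16, Lena 70, Amara 93.
Amara and Lena advance.
Runoff: Amara is preferred to Lena by 93 voters; Lena by 86.
Amara wins the runoff.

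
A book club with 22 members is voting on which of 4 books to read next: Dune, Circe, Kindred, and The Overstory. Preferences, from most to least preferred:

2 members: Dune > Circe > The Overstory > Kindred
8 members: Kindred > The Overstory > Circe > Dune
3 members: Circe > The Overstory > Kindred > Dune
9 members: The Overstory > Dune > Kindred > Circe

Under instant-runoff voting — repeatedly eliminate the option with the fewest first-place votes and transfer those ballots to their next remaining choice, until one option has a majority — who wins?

The Overstory

Round 1: Dune 2, Circe 3, Kindred 8, The Overstory 9. Eliminate Dune.
Round 2: Circe 5, Kindred 8, The Overstory 9. Eliminate Circe.
Round 3: Kindred 8, The Overstory 14. The Overstory has a majority.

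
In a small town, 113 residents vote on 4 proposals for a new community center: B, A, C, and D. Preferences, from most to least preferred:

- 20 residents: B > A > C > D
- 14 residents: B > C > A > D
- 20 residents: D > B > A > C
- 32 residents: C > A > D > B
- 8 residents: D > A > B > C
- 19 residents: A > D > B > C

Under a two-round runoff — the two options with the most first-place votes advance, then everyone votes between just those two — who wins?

Round 1 first-place votes: B 34, A 19, C 32, D 28.
B and C advance.
Runoff: B is preferred to C by 81 voters; C by 32.
B wins the runoff.

B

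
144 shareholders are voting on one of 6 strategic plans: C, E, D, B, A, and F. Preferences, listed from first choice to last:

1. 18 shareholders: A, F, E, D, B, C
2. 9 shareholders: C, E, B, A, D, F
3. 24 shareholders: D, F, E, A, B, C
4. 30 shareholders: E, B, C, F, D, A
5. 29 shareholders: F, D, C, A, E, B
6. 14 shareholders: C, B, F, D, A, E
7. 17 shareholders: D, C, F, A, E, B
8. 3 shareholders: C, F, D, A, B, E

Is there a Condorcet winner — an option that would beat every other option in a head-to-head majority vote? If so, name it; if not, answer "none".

Checking pairwise contests:
D beats C 88–56.
D beats E 87–57.
F beats D 94–50.
E beats B 127–17.
C beats A 102–42.
C beats F 73–71.
Every option loses at least one head-to-head, so there is no Condorcet winner.

none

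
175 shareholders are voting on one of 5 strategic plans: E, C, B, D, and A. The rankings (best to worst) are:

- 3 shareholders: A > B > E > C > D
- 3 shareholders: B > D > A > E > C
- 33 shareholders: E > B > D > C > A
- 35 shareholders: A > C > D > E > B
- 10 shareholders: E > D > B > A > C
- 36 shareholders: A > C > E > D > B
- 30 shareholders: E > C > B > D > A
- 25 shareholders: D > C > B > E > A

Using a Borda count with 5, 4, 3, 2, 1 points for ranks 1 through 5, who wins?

E

E: 3·3 + 3·2 + 33·5 + 35·2 + 10·5 + 36·3 + 30·5 + 25·2 = 608
C: 3·2 + 3·1 + 33·2 + 35·4 + 10·1 + 36·4 + 30·4 + 25·4 = 589
B: 3·4 + 3·5 + 33·4 + 35·1 + 10·3 + 36·1 + 30·3 + 25·3 = 425
D: 3·1 + 3·4 + 33·3 + 35·3 + 10·4 + 36·2 + 30·2 + 25·5 = 516
A: 3·5 + 3·3 + 33·1 + 35·5 + 10·2 + 36·5 + 30·1 + 25·1 = 487
E has the highest Borda score (608).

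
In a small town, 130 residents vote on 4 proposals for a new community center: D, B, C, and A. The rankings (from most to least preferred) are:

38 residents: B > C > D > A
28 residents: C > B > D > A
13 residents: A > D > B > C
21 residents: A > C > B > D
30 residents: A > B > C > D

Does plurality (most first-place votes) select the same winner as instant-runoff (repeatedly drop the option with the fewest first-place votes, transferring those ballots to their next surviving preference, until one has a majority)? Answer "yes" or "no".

no

Plurality — first-place votes: D 0, B 38, C 28, A 64. Winner: A.
Instant-runoff — R1 D 0, B 38, C 28, A 64 (D out); R2 B 38, C 28, A 64 (C out); R3 B 66, A 64 (B winner). Winner: B.
The two methods disagree.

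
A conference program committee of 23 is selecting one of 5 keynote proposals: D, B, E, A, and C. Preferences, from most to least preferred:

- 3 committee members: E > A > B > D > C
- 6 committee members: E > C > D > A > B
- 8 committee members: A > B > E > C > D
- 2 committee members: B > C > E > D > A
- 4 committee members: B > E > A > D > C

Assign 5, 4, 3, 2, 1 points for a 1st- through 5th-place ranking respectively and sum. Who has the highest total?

E

D: 3·2 + 6·3 + 8·1 + 2·2 + 4·2 = 44
B: 3·3 + 6·1 + 8·4 + 2·5 + 4·5 = 77
E: 3·5 + 6·5 + 8·3 + 2·3 + 4·4 = 91
A: 3·4 + 6·2 + 8·5 + 2·1 + 4·3 = 78
C: 3·1 + 6·4 + 8·2 + 2·4 + 4·1 = 55
E has the highest Borda score (91).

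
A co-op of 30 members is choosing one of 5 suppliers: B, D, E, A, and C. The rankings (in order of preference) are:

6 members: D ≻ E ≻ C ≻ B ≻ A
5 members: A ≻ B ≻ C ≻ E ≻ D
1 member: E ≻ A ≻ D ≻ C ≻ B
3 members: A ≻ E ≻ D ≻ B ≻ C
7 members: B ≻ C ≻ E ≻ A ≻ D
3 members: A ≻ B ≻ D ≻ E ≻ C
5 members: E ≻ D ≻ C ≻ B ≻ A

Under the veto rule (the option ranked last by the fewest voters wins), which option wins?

E

Last-place votes: B 1, D 12, E 0, A 11, C 6.
E is ranked last by the fewest voters, so E wins.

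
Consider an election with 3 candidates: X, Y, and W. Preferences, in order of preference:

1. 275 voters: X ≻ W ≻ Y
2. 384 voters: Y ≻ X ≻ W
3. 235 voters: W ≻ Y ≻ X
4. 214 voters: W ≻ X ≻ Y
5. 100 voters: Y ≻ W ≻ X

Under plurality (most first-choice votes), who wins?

First-place votes: X 275, Y 484, W 449.
Y has the most first-place votes.

Y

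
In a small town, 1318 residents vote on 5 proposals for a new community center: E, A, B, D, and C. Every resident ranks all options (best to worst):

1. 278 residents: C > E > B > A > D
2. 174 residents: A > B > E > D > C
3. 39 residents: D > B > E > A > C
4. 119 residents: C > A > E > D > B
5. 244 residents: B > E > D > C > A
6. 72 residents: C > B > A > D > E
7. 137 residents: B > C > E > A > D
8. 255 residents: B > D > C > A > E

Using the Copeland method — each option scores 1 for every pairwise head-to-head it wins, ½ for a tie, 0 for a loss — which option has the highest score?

B

E: beats A and D; loses to B and C → score 2.
A: beats D; loses to E, B, and C → score 1.
B: beats E, A, D, and C → score 4.
D: beats C; loses to E, A, and B → score 1.
C: beats E and A; loses to B and D → score 2.
B has the best pairwise record.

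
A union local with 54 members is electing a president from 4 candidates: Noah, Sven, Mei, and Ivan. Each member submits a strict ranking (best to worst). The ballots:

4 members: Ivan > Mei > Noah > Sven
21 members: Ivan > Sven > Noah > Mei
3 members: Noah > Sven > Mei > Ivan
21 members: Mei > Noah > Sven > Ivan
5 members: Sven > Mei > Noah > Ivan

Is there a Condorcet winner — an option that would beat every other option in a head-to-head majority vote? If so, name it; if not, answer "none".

Checking pairwise contests:
Mei beats Noah 30–24.
Noah beats Sven 28–26.
Sven beats Mei 29–25.
Noah beats Ivan 29–25.
Every option loses at least one head-to-head, so there is no Condorcet winner.

none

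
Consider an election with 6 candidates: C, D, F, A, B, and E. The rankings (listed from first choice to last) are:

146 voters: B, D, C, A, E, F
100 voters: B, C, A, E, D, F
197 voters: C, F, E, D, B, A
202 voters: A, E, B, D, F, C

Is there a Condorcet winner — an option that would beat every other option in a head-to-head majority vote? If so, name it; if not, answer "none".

none

Checking pairwise contests:
D beats C 348–297.
B beats D 448–197.
C beats F 443–202.
C beats A 443–202.
E beats B 399–246.
C beats E 443–202.
Every option loses at least one head-to-head, so there is no Condorcet winner.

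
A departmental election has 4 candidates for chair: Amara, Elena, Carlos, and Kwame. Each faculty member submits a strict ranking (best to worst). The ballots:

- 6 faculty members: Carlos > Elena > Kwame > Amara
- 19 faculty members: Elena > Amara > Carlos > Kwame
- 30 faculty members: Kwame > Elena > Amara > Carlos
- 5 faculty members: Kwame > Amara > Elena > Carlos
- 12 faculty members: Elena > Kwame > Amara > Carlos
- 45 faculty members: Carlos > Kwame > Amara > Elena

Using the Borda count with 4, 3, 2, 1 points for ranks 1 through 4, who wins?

Kwame

Amara: 6·1 + 19·3 + 30·2 + 5·3 + 12·2 + 45·2 = 252
Elena: 6·3 + 19·4 + 30·3 + 5·2 + 12·4 + 45·1 = 287
Carlos: 6·4 + 19·2 + 30·1 + 5·1 + 12·1 + 45·4 = 289
Kwame: 6·2 + 19·1 + 30·4 + 5·4 + 12·3 + 45·3 = 342
Kwame has the highest Borda score (342).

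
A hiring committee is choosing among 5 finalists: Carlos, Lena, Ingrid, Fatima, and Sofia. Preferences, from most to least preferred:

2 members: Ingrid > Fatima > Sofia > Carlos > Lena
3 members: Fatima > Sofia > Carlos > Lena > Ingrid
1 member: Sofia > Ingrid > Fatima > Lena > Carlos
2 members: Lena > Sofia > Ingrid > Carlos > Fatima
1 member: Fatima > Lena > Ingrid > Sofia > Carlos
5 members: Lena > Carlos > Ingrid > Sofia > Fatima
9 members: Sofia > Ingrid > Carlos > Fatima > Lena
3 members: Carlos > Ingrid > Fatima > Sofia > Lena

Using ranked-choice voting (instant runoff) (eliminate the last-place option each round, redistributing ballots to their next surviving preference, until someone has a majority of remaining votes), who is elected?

Round 1: Carlos 3, Lena 7, Ingrid 2, Fatima 4, Sofia 10. Eliminate Ingrid.
Round 2: Carlos 3, Lena 7, Fatima 6, Sofia 10. Eliminate Carlos.
Round 3: Lena 7, Fatima 9, Sofia 10. Eliminate Lena.
Round 4: Fatima 9, Sofia 17. Sofia has a majority.

Sofia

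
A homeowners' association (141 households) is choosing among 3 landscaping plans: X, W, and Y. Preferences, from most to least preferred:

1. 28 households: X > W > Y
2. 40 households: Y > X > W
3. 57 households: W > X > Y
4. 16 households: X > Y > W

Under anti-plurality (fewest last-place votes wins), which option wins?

Last-place votes: X 0, W 56, Y 85.
X is ranked last by the fewest voters, so X wins.

X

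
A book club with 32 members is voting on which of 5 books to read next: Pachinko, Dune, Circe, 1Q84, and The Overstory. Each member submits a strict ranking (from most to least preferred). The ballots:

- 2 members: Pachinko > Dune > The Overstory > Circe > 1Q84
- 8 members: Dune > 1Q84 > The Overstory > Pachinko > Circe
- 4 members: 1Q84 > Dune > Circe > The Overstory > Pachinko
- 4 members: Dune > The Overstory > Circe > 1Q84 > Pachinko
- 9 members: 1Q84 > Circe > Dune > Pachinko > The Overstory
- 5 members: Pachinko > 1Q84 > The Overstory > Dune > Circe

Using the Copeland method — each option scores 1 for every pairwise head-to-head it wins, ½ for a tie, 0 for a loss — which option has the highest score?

Pachinko: ties The Overstory; loses to Dune, Circe, and 1Q84 → score 0.5.
Dune: beats Pachinko, Circe, and The Overstory; loses to 1Q84 → score 3.
Circe: beats Pachinko; loses to Dune, 1Q84, and The Overstory → score 1.
1Q84: beats Pachinko, Dune, Circe, and The Overstory → score 4.
The Overstory: beats Circe; ties Pachinko; loses to Dune and 1Q84 → score 1.5.
1Q84 has the best pairwise record.

1Q84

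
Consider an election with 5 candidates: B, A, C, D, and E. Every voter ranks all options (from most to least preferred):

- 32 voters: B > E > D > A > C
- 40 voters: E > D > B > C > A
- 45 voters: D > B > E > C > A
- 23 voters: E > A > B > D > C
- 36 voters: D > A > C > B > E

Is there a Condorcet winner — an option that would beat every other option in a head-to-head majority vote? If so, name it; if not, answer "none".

Checking pairwise contests:
D beats B 121–55.
B beats A 117–59.
B beats C 140–36.
E beats D 95–81.
B beats E 113–63.
Every option loses at least one head-to-head, so there is no Condorcet winner.

none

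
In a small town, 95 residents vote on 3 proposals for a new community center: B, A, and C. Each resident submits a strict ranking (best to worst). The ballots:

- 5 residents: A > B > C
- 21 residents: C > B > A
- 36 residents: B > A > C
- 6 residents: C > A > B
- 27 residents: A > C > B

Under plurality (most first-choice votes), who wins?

First-place votes: B 36, A 32, C 27.
B has the most first-place votes.

B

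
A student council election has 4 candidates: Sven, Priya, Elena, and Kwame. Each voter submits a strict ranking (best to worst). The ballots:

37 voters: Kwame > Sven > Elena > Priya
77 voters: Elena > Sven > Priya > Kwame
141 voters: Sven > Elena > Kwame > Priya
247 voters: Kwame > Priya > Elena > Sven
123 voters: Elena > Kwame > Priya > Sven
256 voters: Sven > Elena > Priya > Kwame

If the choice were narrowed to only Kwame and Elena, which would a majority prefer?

Voters preferring Kwame to Elena: 284; preferring Elena to Kwame: 597.
Elena wins the head-to-head.

Elena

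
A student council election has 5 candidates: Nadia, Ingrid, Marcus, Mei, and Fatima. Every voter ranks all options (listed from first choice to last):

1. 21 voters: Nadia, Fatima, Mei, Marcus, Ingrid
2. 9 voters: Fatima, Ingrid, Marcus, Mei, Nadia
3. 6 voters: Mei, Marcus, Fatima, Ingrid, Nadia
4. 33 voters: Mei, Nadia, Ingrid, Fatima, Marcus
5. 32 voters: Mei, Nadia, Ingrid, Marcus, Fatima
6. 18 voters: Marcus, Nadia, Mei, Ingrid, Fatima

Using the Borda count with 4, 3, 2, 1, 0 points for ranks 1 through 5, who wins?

Mei

Nadia: 21·4 + 9·0 + 6·0 + 33·3 + 32·3 + 18·3 = 333
Ingrid: 21·0 + 9·3 + 6·1 + 33·2 + 32·2 + 18·1 = 181
Marcus: 21·1 + 9·2 + 6·3 + 33·0 + 32·1 + 18·4 = 161
Mei: 21·2 + 9·1 + 6·4 + 33·4 + 32·4 + 18·2 = 371
Fatima: 21·3 + 9·4 + 6·2 + 33·1 + 32·0 + 18·0 = 144
Mei has the highest Borda score (371).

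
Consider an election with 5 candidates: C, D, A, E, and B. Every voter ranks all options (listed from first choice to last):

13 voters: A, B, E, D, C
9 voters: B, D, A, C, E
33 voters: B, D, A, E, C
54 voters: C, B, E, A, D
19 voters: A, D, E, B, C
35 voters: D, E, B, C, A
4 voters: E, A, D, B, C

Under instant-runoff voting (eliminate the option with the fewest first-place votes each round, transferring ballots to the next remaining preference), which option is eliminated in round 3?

Round 1: C 54, D 35, A 32, E 4, B 42. Eliminate E.
Round 2: C 54, D 35, A 36, B 42. Eliminate D.
Round 3: C 54, A 36, B 77. Eliminate A.

A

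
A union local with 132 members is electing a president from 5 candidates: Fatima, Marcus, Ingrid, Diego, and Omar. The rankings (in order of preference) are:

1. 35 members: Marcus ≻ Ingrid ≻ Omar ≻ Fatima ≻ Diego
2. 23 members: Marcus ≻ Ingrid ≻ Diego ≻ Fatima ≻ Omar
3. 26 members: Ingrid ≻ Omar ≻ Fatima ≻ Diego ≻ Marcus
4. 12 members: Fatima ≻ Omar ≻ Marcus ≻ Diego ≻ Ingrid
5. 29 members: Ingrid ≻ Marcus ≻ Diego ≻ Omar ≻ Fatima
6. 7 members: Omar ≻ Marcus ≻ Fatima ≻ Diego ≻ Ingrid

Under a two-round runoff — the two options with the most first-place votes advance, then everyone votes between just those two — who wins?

Round 1 first-place votes: Fatima 12, Marcus 58, Ingrid 55, Diego 0, Omar 7.
Marcus and Ingrid advance.
Runoff: Marcus is preferred to Ingrid by 77 voters; Ingrid by 55.
Marcus wins the runoff.

Marcus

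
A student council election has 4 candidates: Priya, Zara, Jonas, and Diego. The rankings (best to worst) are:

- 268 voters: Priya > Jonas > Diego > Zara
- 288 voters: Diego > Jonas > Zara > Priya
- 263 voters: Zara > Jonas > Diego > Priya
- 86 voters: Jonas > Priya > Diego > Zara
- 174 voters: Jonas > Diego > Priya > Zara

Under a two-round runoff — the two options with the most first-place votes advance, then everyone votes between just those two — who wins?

Round 1 first-place votes: Priya 268, Zara 263, Jonas 260, Diego 288.
Diego and Priya advance.
Runoff: Diego is preferred to Priya by 725 voters; Priya by 354.
Diego wins the runoff.

Diego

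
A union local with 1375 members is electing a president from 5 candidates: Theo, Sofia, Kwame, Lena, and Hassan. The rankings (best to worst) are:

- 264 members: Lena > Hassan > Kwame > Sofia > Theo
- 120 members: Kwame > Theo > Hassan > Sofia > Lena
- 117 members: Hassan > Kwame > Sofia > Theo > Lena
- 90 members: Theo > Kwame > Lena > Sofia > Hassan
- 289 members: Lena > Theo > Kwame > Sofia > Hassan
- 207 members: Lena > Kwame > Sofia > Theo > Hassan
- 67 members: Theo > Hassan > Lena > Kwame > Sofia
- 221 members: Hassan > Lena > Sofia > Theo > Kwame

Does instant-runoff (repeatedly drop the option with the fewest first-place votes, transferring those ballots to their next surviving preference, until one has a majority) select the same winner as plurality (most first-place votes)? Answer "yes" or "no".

yes

Instant-runoff — R1 Theo 157, Sofia 0, Kwame 120, Lena 760, Hassan 338 (Lena winner). Winner: Lena.
Plurality — first-place votes: Theo 157, Sofia 0, Kwame 120, Lena 760, Hassan 338. Winner: Lena.
The two methods agree.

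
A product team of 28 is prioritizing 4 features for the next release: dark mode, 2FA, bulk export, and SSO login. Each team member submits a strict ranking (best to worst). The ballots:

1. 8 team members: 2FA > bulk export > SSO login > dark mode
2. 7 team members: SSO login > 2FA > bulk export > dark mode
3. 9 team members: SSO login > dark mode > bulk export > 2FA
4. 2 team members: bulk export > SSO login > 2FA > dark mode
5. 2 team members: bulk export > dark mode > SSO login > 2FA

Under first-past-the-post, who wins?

SSO login

First-place votes: dark mode 0, 2FA 8, bulk export 4, SSO login 16.
SSO login has the most first-place votes.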